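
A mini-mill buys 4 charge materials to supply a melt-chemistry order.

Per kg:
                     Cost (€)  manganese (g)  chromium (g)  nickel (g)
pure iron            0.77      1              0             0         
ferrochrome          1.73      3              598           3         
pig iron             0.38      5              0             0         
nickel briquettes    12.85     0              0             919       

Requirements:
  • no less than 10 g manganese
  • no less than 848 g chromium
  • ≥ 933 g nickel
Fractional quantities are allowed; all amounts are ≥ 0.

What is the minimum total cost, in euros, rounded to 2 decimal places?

€15.88

Treat it as an LP. Let x1 = kg of pure iron, x2 = kg of ferrochrome, x3 = kg of pig iron, x4 = kg of nickel briquettes.
Minimize 0.77x1 + 1.73x2 + 0.38x3 + 12.85x4 with:
  1x1 + 3x2 + 5x3 ≥ 10   (manganese)
  598x2 ≥ 848   (chromium)
  3x2 + 919x4 ≥ 933   (nickel)
  x1, x2, x3, x4 ≥ 0.
The cheapest feasible vertex uses only ferrochrome, pig iron, nickel briquettes; pure iron is not used. There the manganese, chromium, nickel constraints are tight.
Solving gives x2 = 1.418, x3 = 1.149, x4 = 1.011.
Total cost: 1.73·1.418 + 0.38·1.149 + 12.85·1.011 = 15.8811.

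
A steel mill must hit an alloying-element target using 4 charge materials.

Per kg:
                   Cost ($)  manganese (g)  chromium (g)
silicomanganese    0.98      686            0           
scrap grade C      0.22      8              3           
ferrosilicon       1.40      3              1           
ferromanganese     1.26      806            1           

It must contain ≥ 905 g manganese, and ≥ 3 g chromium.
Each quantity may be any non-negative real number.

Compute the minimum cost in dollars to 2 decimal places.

Let x1 = kg of silicomanganese, x2 = kg of scrap grade C, x3 = kg of ferrosilicon, x4 = kg of ferromanganese.
Minimise 0.98x1 + 0.22x2 + 1.4x3 + 1.26x4 subject to:
  686x1 + 8x2 + 3x3 + 806x4 ≥ 905   (manganese)
  3x2 + 1x3 + 1x4 ≥ 3   (chromium)
  x1, x2, x3, x4 ≥ 0.
The optimal basis is {silicomanganese, scrap grade C}; ferrosilicon, ferromanganese drop out. Binding constraints: manganese and chromium.
That vertex is x1 = 1.308, x2 = 1.
Objective = 0.98·1.308 + 0.22·1 = 1.5018.

$1.50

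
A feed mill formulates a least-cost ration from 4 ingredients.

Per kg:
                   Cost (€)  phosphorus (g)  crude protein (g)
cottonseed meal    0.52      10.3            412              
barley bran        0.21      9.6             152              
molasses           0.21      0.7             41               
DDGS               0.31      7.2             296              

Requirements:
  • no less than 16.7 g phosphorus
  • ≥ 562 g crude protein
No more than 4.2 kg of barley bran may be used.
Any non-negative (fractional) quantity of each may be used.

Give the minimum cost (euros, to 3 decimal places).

Let x1 = kg of cottonseed meal, x2 = kg of barley bran, x3 = kg of molasses, x4 = kg of DDGS.
Minimize 0.52x1 + 0.21x2 + 0.21x3 + 0.31x4 s.t.:
  10.3x1 + 9.6x2 + 0.7x3 + 7.2x4 ≥ 16.7   (phosphorus)
  412x1 + 152x2 + 41x3 + 296x4 ≥ 562   (crude protein)
  x2 ≤ 4.2
  x1, x2, x3, x4 ≥ 0.
The minimum-cost mix takes nothing from cottonseed meal, molasses — only barley bran, DDGS. Binding constraints: phosphorus and crude protein.
Solving gives x2 = 0.5133, x4 = 1.635.
Hence cost = 0.21·0.5133 + 0.31·1.635 = €0.61464.

€0.615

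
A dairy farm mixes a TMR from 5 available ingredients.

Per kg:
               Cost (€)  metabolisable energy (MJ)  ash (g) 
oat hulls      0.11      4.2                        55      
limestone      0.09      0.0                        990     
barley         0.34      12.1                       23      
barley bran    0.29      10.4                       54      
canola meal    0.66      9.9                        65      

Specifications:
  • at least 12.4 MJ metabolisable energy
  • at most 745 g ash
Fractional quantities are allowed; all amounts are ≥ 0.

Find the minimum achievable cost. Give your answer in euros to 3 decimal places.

€0.325

Let x1 = kg of oat hulls, x2 = kg of limestone, x3 = kg of barley, x4 = kg of barley bran, x5 = kg of canola meal.
Minimize 0.11x1 + 0.09x2 + 0.34x3 + 0.29x4 + 0.66x5 s.t.:
  4.2x1 + 12.1x3 + 10.4x4 + 9.9x5 ≥ 12.4   (metabolisable energy)
  55x1 + 990x2 + 23x3 + 54x4 + 65x5 ≤ 745   (ash)
  x1, x2, x3, x4, x5 ≥ 0.
The cheapest feasible vertex uses only oat hulls; limestone, barley, barley bran, canola meal are not used. The metabolisable energy requirement is met with equality.
Optimal quantities: oat hulls = 2.952 kg.
Objective = 0.11·2.952 = 0.32472.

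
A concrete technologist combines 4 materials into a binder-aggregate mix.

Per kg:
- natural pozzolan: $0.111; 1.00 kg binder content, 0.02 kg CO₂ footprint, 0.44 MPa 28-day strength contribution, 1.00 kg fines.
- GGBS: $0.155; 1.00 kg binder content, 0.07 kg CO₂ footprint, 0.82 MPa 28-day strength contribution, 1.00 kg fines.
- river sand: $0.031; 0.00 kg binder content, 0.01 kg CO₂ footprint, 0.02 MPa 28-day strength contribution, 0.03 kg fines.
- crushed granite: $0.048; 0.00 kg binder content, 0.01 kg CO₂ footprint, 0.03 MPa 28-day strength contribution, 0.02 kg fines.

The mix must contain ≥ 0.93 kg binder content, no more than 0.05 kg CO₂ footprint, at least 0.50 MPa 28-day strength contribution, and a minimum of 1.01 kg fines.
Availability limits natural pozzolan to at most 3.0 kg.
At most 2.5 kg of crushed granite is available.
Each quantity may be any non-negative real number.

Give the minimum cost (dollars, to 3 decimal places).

$0.119

This is a linear program. Let x1 = kg of natural pozzolan, x2 = kg of GGBS, x3 = kg of river sand, x4 = kg of crushed granite.
min 0.111x1 + 0.155x2 + 0.031x3 + 0.048x4 with:
  1x1 + 1x2 ≥ 0.93   (binder content)
  0.02x1 + 0.07x2 + 0.01x3 + 0.01x4 ≤ 0.05   (CO₂ footprint)
  0.44x1 + 0.82x2 + 0.02x3 + 0.03x4 ≥ 0.5   (28-day strength contribution)
  1x1 + 1x2 + 0.03x3 + 0.02x4 ≥ 1.01   (fines)
  x1 ≤ 3
  x4 ≤ 2.5
  x1, x2, x3, x4 ≥ 0.
At the optimum only natural pozzolan, GGBS are positive (river sand, crushed granite = 0). The 28-day strength contribution and fines requirements are met with equality.
Solving gives x1 = 0.8637, x2 = 0.1463.
Total cost: 0.111·0.8637 + 0.155·0.1463 = 0.11855.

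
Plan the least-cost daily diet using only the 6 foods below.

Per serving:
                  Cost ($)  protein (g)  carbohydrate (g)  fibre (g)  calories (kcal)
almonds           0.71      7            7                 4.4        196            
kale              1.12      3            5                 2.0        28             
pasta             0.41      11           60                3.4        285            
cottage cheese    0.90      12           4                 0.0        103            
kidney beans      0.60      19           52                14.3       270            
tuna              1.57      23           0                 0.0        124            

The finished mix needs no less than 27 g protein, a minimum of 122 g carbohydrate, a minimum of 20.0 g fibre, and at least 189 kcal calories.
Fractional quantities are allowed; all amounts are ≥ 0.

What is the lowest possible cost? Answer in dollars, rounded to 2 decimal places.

Let x1 = servings of almonds, x2 = servings of kale, x3 = servings of pasta, x4 = servings of cottage cheese, x5 = servings of kidney beans, x6 = servings of tuna.
Minimise 0.71x1 + 1.12x2 + 0.41x3 + 0.9x4 + 0.6x5 + 1.57x6 subject to:
  7x1 + 3x2 + 11x3 + 12x4 + 19x5 + 23x6 ≥ 27   (protein)
  7x1 + 5x2 + 60x3 + 4x4 + 52x5 ≥ 122   (carbohydrate)
  4.4x1 + 2x2 + 3.4x3 + 14.3x5 ≥ 20   (fibre)
  196x1 + 28x2 + 285x3 + 103x4 + 270x5 + 124x6 ≥ 189   (calories)
  x1, x2, x3, x4, x5, x6 ≥ 0.
At the optimum only pasta, kidney beans are positive (almonds, kale, cottage cheese, tuna = 0). The carbohydrate and fibre requirements are met with equality.
So pasta = 1.034 servings, kidney beans = 1.153 servings.
Hence cost = 0.41·1.034 + 0.6·1.153 = $1.1157.

$1.12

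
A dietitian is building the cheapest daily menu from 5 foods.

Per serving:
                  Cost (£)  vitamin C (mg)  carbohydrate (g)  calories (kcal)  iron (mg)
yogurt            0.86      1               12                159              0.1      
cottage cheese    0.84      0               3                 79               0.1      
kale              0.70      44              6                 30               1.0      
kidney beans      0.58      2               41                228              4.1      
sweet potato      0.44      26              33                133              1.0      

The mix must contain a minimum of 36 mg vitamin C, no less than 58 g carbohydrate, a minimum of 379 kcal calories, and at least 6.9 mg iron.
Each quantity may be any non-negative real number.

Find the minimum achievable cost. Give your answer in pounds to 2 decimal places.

£1.36

This is a linear program. Let x1 = servings of yogurt, x2 = servings of cottage cheese, x3 = servings of kale, x4 = servings of kidney beans, x5 = servings of sweet potato.
Minimize 0.86x1 + 0.84x2 + 0.7x3 + 0.58x4 + 0.44x5 s.t.:
  1x1 + 44x3 + 2x4 + 26x5 ≥ 36   (vitamin C)
  12x1 + 3x2 + 6x3 + 41x4 + 33x5 ≥ 58   (carbohydrate)
  159x1 + 79x2 + 30x3 + 228x4 + 133x5 ≥ 379   (calories)
  0.1x1 + 0.1x2 + 1x3 + 4.1x4 + 1x5 ≥ 6.9   (iron)
  x1, x2, x3, x4, x5 ≥ 0.
The minimum-cost mix takes nothing from yogurt, cottage cheese, kale — only kidney beans, sweet potato. Binding constraints: vitamin C and iron.
That vertex is x4 = 1.371, x5 = 1.279.
Cost = 0.58·1.371 + 0.44·1.279 = 1.3579.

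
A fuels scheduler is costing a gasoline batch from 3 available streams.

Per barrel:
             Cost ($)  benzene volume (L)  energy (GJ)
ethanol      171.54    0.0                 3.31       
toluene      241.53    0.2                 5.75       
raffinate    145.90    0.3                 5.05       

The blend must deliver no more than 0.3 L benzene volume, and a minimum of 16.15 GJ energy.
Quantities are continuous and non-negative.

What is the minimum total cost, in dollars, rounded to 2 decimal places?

Treat it as an LP. Let x1 = barrels of ethanol, x2 = barrels of toluene, x3 = barrels of raffinate.
min 171.54x1 + 241.53x2 + 145.9x3 with:
  0.2x2 + 0.3x3 ≤ 0.3   (benzene volume)
  3.31x1 + 5.75x2 + 5.05x3 ≥ 16.15   (energy)
  x1, x2, x3 ≥ 0.
At the optimum only ethanol, raffinate are positive (toluene = 0). The benzene volume and energy requirements are met with equality.
Solving gives x1 = 3.35347, x3 = 1.
Cost = 171.54·3.35347 + 145.9·1 = 721.1542.

$721.15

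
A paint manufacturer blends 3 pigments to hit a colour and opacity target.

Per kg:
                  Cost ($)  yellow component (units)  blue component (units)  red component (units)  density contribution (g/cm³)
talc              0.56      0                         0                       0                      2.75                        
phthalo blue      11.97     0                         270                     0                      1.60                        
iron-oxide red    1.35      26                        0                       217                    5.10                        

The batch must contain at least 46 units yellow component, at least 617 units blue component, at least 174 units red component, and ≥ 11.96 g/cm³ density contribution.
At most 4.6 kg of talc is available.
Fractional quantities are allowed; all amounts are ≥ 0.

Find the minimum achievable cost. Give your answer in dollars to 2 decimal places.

This is a linear program. Let x1 = kg of talc, x2 = kg of phthalo blue, x3 = kg of iron-oxide red.
min 0.56x1 + 11.97x2 + 1.35x3 s.t.:
  26x3 ≥ 46   (yellow component)
  270x2 ≥ 617   (blue component)
  217x3 ≥ 174   (red component)
  2.75x1 + 1.6x2 + 5.1x3 ≥ 11.96   (density contribution)
  x1 ≤ 4.6
  x1, x2, x3 ≥ 0.
The minimum-cost mix takes nothing from talc — only phthalo blue, iron-oxide red. The yellow component and blue component requirements are met with equality.
So phthalo blue = 2.285 kg, iron-oxide red = 1.769 kg.
Total cost: 11.97·2.285 + 1.35·1.769 = 29.7396.

$29.74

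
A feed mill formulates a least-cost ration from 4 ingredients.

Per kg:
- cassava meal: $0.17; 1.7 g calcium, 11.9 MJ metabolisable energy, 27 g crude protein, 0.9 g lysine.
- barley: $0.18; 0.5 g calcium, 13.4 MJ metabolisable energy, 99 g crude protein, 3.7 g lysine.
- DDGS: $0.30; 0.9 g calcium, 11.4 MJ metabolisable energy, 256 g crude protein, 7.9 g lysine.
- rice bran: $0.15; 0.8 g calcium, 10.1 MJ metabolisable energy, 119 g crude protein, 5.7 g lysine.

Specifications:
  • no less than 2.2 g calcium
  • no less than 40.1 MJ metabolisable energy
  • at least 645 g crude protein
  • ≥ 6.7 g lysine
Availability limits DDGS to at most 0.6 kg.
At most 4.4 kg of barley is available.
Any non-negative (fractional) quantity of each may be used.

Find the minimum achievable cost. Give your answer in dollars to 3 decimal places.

$0.799

Treat it as an LP. Let x1 = kg of cassava meal, x2 = kg of barley, x3 = kg of DDGS, x4 = kg of rice bran.
Minimise 0.17x1 + 0.18x2 + 0.3x3 + 0.15x4 s.t.:
  1.7x1 + 0.5x2 + 0.9x3 + 0.8x4 ≥ 2.2   (calcium)
  11.9x1 + 13.4x2 + 11.4x3 + 10.1x4 ≥ 40.1   (metabolisable energy)
  27x1 + 99x2 + 256x3 + 119x4 ≥ 645   (crude protein)
  0.9x1 + 3.7x2 + 7.9x3 + 5.7x4 ≥ 6.7   (lysine)
  x3 ≤ 0.6
  x2 ≤ 4.4
  x1, x2, x3, x4 ≥ 0.
At the optimum only DDGS, rice bran are positive (cassava meal, barley = 0). Binding constraints: crude protein and the DDGS cap.
Solving gives x3 = 0.6, x4 = 4.129.
Hence cost = 0.3·0.6 + 0.15·4.129 = $0.79935.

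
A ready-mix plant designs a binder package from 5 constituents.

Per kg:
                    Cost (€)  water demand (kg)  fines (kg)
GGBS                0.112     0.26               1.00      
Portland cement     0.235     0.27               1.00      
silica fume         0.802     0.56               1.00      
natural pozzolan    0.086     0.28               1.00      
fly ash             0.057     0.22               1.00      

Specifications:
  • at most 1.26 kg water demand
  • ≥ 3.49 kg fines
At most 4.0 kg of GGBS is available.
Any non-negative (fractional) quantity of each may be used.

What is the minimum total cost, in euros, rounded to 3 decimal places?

€0.199

Let x1 = kg of GGBS, x2 = kg of Portland cement, x3 = kg of silica fume, x4 = kg of natural pozzolan, x5 = kg of fly ash.
Minimize 0.112x1 + 0.235x2 + 0.802x3 + 0.086x4 + 0.057x5 subject to:
  0.26x1 + 0.27x2 + 0.56x3 + 0.28x4 + 0.22x5 ≤ 1.26   (water demand)
  1x1 + 1x2 + 1x3 + 1x4 + 1x5 ≥ 3.49   (fines)
  x1 ≤ 4
  x1, x2, x3, x4, x5 ≥ 0.
The minimum-cost mix takes nothing from GGBS, Portland cement, silica fume, natural pozzolan — only fly ash. There the fines constraint is tight.
Optimal quantities: fly ash = 3.49 kg.
Objective = 0.057·3.49 = 0.19893.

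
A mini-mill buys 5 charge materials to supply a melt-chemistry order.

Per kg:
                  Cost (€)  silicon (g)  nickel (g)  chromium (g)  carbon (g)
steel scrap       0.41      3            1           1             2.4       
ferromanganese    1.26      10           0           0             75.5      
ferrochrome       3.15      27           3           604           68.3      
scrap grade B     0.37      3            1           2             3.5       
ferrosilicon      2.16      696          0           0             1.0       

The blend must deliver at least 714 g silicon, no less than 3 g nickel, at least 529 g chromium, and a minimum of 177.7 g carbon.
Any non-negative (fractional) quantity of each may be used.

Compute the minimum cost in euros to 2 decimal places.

€6.92

Treat it as an LP. Let x1 = kg of steel scrap, x2 = kg of ferromanganese, x3 = kg of ferrochrome, x4 = kg of scrap grade B, x5 = kg of ferrosilicon.
min 0.41x1 + 1.26x2 + 3.15x3 + 0.37x4 + 2.16x5 s.t.:
  3x1 + 10x2 + 27x3 + 3x4 + 696x5 ≥ 714   (silicon)
  1x1 + 3x3 + 1x4 ≥ 3   (nickel)
  1x1 + 604x3 + 2x4 ≥ 529   (chromium)
  2.4x1 + 75.5x2 + 68.3x3 + 3.5x4 + 1x5 ≥ 177.7   (carbon)
  x1, x2, x3, x4, x5 ≥ 0.
The cheapest feasible vertex uses only ferromanganese, ferrochrome, scrap grade B, ferrosilicon; steel scrap is not used. Binding constraints: silicon, nickel, chromium, carbon.
Solving gives x2 = 1.532, x3 = 0.8746, x4 = 0.3763, x5 = 0.9683.
Hence cost = 1.26·1.532 + 3.15·0.8746 + 0.37·0.3763 + 2.16·0.9683 = €6.9161.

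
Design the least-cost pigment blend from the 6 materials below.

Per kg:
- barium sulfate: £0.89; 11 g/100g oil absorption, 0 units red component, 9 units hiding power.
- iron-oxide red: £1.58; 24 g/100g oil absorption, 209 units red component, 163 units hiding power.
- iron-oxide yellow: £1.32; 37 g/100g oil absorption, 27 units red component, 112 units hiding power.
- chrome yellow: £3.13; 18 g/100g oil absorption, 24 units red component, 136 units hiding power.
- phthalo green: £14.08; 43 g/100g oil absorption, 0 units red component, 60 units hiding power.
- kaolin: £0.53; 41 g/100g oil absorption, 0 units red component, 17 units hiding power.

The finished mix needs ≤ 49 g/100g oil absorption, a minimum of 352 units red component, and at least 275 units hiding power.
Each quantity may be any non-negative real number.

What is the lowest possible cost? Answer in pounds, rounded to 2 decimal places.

Treat it as an LP. Let x1 = kg of barium sulfate, x2 = kg of iron-oxide red, x3 = kg of iron-oxide yellow, x4 = kg of chrome yellow, x5 = kg of phthalo green, x6 = kg of kaolin.
Minimise 0.89x1 + 1.58x2 + 1.32x3 + 3.13x4 + 14.08x5 + 0.53x6 subject to:
  11x1 + 24x2 + 37x3 + 18x4 + 43x5 + 41x6 ≤ 49   (oil absorption)
  209x2 + 27x3 + 24x4 ≥ 352   (red component)
  9x1 + 163x2 + 112x3 + 136x4 + 60x5 + 17x6 ≥ 275   (hiding power)
  x1, x2, x3, x4, x5, x6 ≥ 0.
The optimal basis is {iron-oxide red}; barium sulfate, iron-oxide yellow, chrome yellow, phthalo green, kaolin drop out. There the hiding power constraint is tight.
Optimal quantities: iron-oxide red = 1.687 kg.
Total cost: 1.58·1.687 = 2.6655.

£2.67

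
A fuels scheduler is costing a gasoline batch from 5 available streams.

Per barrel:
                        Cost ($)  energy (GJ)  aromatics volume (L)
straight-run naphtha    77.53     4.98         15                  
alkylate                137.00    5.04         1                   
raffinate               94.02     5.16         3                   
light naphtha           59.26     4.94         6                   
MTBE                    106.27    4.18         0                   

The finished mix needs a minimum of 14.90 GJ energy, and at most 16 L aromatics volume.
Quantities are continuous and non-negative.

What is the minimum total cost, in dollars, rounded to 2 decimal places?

Treat it as an LP. Let x1 = barrels of straight-run naphtha, x2 = barrels of alkylate, x3 = barrels of raffinate, x4 = barrels of light naphtha, x5 = barrels of MTBE.
Minimise 77.53x1 + 137x2 + 94.02x3 + 59.26x4 + 106.27x5 with:
  4.98x1 + 5.04x2 + 5.16x3 + 4.94x4 + 4.18x5 ≥ 14.9   (energy)
  15x1 + 1x2 + 3x3 + 6x4 ≤ 16   (aromatics volume)
  x1, x2, x3, x4, x5 ≥ 0.
The minimum-cost mix takes nothing from straight-run naphtha, alkylate, MTBE — only raffinate, light naphtha. Binding constraints: energy and aromatics volume.
So raffinate = 0.64188 barrels, light naphtha = 2.3457 barrels.
Hence cost = 94.02·0.64188 + 59.26·2.3457 = $199.3557.

$199.36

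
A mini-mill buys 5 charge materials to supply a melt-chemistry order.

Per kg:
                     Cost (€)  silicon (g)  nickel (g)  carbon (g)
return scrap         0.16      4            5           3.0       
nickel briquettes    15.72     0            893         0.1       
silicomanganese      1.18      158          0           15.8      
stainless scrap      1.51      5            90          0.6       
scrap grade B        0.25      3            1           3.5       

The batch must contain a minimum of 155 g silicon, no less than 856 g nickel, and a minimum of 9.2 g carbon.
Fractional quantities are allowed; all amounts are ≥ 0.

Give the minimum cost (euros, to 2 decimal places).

€15.16

This is a linear program. Let x1 = kg of return scrap, x2 = kg of nickel briquettes, x3 = kg of silicomanganese, x4 = kg of stainless scrap, x5 = kg of scrap grade B.
min 0.16x1 + 15.72x2 + 1.18x3 + 1.51x4 + 0.25x5 s.t.:
  4x1 + 158x3 + 5x4 + 3x5 ≥ 155   (silicon)
  5x1 + 893x2 + 90x4 + 1x5 ≥ 856   (nickel)
  3x1 + 0.1x2 + 15.8x3 + 0.6x4 + 3.5x5 ≥ 9.2   (carbon)
  x1, x2, x3, x4, x5 ≥ 0.
The minimum-cost mix takes nothing from return scrap, nickel briquettes, scrap grade B — only silicomanganese, stainless scrap. The silicon and nickel requirements are met with equality.
Optimal quantities: silicomanganese = 0.68 kg, stainless scrap = 9.511 kg.
Objective = 1.18·0.68 + 1.51·9.511 = 15.1640.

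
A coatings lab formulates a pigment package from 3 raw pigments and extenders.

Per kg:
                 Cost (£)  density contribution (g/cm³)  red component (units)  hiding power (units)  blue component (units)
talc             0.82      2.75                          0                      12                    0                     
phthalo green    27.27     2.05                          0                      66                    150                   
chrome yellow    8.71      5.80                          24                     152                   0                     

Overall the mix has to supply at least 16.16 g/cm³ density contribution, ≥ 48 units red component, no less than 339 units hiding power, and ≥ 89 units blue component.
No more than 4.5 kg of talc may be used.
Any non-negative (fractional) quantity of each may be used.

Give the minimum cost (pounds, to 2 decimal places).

This is a linear program. Let x1 = kg of talc, x2 = kg of phthalo green, x3 = kg of chrome yellow.
Minimise 0.82x1 + 27.27x2 + 8.71x3 with:
  2.75x1 + 2.05x2 + 5.8x3 ≥ 16.16   (density contribution)
  24x3 ≥ 48   (red component)
  12x1 + 66x2 + 152x3 ≥ 339   (hiding power)
  150x2 ≥ 89   (blue component)
  x1 ≤ 4.5
  x1, x2, x3 ≥ 0.
The optimal mix uses every input. The density contribution, red component, blue component requirements are met with equality.
That vertex is x1 = 1.216, x2 = 0.5933, x3 = 2.
Hence cost = 0.82·1.216 + 27.27·0.5933 + 8.71·2 = £34.5964.

£34.60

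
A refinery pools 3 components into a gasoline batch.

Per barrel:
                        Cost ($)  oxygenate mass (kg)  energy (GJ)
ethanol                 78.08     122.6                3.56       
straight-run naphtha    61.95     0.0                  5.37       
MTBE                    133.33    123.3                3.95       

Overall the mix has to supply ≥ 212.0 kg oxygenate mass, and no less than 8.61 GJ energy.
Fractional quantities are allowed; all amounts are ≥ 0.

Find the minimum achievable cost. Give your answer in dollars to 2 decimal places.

Let x1 = barrels of ethanol, x2 = barrels of straight-run naphtha, x3 = barrels of MTBE.
Minimize 78.08x1 + 61.95x2 + 133.33x3 subject to:
  122.6x1 + 123.3x3 ≥ 212   (oxygenate mass)
  3.56x1 + 5.37x2 + 3.95x3 ≥ 8.61   (energy)
  x1, x2, x3 ≥ 0.
The minimum-cost mix takes nothing from MTBE — only ethanol, straight-run naphtha. Binding constraints: oxygenate mass and energy.
That vertex is x1 = 1.7292, x2 = 0.45699.
Total cost: 78.08·1.7292 + 61.95·0.45699 = 163.3265.

$163.33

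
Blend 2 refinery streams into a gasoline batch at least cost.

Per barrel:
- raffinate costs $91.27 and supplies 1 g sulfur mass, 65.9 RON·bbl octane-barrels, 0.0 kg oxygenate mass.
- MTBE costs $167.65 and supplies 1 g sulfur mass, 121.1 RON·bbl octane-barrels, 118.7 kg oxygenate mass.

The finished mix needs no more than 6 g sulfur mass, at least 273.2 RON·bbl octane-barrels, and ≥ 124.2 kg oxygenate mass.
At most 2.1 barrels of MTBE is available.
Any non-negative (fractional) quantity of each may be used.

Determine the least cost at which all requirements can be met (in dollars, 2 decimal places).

$378.23

This is a linear program. Let x1 = barrels of raffinate, x2 = barrels of MTBE.
min 91.27x1 + 167.65x2 subject to:
  1x1 + 1x2 ≤ 6   (sulfur mass)
  65.9x1 + 121.1x2 ≥ 273.2   (octane-barrels)
  118.7x2 ≥ 124.2   (oxygenate mass)
  x2 ≤ 2.1
  x1, x2 ≥ 0.
Both inputs are positive at the optimum. There the octane-barrels and the MTBE cap constraints are tight.
So raffinate = 0.28665 barrels, MTBE = 2.1 barrels.
Objective = 91.27·0.28665 + 167.65·2.1 = 378.2275.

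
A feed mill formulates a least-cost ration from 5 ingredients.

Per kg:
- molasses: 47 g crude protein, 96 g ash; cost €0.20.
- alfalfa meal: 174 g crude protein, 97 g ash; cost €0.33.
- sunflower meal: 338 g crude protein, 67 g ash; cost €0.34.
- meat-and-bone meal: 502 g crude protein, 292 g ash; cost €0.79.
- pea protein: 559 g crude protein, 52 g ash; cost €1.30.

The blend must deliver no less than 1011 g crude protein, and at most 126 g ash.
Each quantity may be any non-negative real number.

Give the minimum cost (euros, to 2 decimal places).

€1.95

Let x1 = kg of molasses, x2 = kg of alfalfa meal, x3 = kg of sunflower meal, x4 = kg of meat-and-bone meal, x5 = kg of pea protein.
Minimise 0.2x1 + 0.33x2 + 0.34x3 + 0.79x4 + 1.3x5 s.t.:
  47x1 + 174x2 + 338x3 + 502x4 + 559x5 ≥ 1011   (crude protein)
  96x1 + 97x2 + 67x3 + 292x4 + 52x5 ≤ 126   (ash)
  x1, x2, x3, x4, x5 ≥ 0.
The cheapest feasible vertex uses only sunflower meal, pea protein; molasses, alfalfa meal, meat-and-bone meal are not used. The crude protein and ash requirements are met with equality.
That vertex is x3 = 0.8986, x5 = 1.265.
Objective = 0.34·0.8986 + 1.3·1.265 = 1.9500.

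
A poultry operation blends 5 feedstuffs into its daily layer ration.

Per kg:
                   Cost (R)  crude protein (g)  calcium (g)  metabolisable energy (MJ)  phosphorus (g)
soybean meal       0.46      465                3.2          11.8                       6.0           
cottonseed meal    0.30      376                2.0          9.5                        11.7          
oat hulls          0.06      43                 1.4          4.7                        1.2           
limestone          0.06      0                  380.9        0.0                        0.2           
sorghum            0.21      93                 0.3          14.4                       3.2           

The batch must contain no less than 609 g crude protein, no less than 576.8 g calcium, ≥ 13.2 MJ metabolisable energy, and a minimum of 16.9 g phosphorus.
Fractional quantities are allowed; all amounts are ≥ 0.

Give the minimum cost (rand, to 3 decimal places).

R0.576

Treat it as an LP. Let x1 = kg of soybean meal, x2 = kg of cottonseed meal, x3 = kg of oat hulls, x4 = kg of limestone, x5 = kg of sorghum.
Minimise 0.46x1 + 0.3x2 + 0.06x3 + 0.06x4 + 0.21x5 s.t.:
  465x1 + 376x2 + 43x3 + 93x5 ≥ 609   (crude protein)
  3.2x1 + 2x2 + 1.4x3 + 380.9x4 + 0.3x5 ≥ 576.8   (calcium)
  11.8x1 + 9.5x2 + 4.7x3 + 14.4x5 ≥ 13.2   (metabolisable energy)
  6x1 + 11.7x2 + 1.2x3 + 0.2x4 + 3.2x5 ≥ 16.9   (phosphorus)
  x1, x2, x3, x4, x5 ≥ 0.
The minimum-cost mix takes nothing from soybean meal, oat hulls, sorghum — only cottonseed meal, limestone. There the crude protein and calcium constraints are tight.
Optimal quantities: cottonseed meal = 1.62 kg, limestone = 1.506 kg.
Cost = 0.3·1.62 + 0.06·1.506 = 0.57636.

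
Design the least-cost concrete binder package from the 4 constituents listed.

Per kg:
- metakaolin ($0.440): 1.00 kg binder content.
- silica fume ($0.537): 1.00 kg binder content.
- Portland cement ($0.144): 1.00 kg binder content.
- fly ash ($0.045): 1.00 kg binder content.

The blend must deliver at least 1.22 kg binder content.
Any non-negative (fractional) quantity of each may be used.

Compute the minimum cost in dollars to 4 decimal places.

Set it up as a linear program. Let x1 = kg of metakaolin, x2 = kg of silica fume, x3 = kg of Portland cement, x4 = kg of fly ash.
min 0.44x1 + 0.537x2 + 0.144x3 + 0.045x4 subject to:
  1x1 + 1x2 + 1x3 + 1x4 ≥ 1.22   (binder content)
  x1, x2, x3, x4 ≥ 0.
The cheapest feasible vertex uses only fly ash; metakaolin, silica fume, Portland cement are not used. Binding constraint: binder content.
Solving gives x4 = 1.22.
Cost = 0.045·1.22 = 0.054900.

$0.0549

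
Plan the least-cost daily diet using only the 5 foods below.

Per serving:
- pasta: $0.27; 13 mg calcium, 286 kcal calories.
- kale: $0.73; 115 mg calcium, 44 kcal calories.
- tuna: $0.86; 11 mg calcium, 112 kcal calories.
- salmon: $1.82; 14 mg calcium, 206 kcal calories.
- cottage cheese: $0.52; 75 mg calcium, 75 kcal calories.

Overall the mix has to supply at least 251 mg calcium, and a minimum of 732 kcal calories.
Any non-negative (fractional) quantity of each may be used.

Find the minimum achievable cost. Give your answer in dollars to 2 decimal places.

Set it up as a linear program. Let x1 = servings of pasta, x2 = servings of kale, x3 = servings of tuna, x4 = servings of salmon, x5 = servings of cottage cheese.
min 0.27x1 + 0.73x2 + 0.86x3 + 1.82x4 + 0.52x5 with:
  13x1 + 115x2 + 11x3 + 14x4 + 75x5 ≥ 251   (calcium)
  286x1 + 44x2 + 112x3 + 206x4 + 75x5 ≥ 732   (calories)
  x1, x2, x3, x4, x5 ≥ 0.
At the optimum only pasta, kale are positive (tuna, salmon, cottage cheese = 0). The calcium and calories requirements are met with equality.
Solving gives x1 = 2.263, x2 = 1.927.
Cost = 0.27·2.263 + 0.73·1.927 = 2.0177.

$2.02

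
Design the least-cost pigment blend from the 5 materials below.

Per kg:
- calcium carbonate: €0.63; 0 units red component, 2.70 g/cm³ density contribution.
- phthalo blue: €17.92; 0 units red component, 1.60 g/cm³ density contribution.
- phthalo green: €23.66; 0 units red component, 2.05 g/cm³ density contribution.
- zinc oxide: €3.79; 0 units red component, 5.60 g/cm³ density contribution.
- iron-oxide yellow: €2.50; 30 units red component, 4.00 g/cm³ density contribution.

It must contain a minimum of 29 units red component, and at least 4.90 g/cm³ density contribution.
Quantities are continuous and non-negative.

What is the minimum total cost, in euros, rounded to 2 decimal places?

€2.66

This is a linear program. Let x1 = kg of calcium carbonate, x2 = kg of phthalo blue, x3 = kg of phthalo green, x4 = kg of zinc oxide, x5 = kg of iron-oxide yellow.
Minimise 0.63x1 + 17.92x2 + 23.66x3 + 3.79x4 + 2.5x5 with:
  30x5 ≥ 29   (red component)
  2.7x1 + 1.6x2 + 2.05x3 + 5.6x4 + 4x5 ≥ 4.9   (density contribution)
  x1, x2, x3, x4, x5 ≥ 0.
At the optimum only calcium carbonate, iron-oxide yellow are positive (phthalo blue, phthalo green, zinc oxide = 0). There the red component and density contribution constraints are tight.
So calcium carbonate = 0.3827 kg, iron-oxide yellow = 0.9667 kg.
Cost = 0.63·0.3827 + 2.5·0.9667 = 2.6579.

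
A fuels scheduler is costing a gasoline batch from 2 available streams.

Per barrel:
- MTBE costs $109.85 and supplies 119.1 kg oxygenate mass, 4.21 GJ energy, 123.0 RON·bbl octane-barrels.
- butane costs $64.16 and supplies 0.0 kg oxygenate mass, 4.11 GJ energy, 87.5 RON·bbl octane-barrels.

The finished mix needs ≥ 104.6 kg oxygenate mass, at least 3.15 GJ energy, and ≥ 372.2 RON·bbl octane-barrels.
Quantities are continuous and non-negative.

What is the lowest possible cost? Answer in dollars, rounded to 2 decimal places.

$290.18

This is a linear program. Let x1 = barrels of MTBE, x2 = barrels of butane.
Minimise 109.85x1 + 64.16x2 subject to:
  119.1x1 ≥ 104.6   (oxygenate mass)
  4.21x1 + 4.11x2 ≥ 3.15   (energy)
  123x1 + 87.5x2 ≥ 372.2   (octane-barrels)
  x1, x2 ≥ 0.
Both inputs are positive at the optimum. The oxygenate mass and octane-barrels requirements are met with equality.
That vertex is x1 = 0.8783, x2 = 3.019.
Objective = 109.85·0.8783 + 64.16·3.019 = 290.1803.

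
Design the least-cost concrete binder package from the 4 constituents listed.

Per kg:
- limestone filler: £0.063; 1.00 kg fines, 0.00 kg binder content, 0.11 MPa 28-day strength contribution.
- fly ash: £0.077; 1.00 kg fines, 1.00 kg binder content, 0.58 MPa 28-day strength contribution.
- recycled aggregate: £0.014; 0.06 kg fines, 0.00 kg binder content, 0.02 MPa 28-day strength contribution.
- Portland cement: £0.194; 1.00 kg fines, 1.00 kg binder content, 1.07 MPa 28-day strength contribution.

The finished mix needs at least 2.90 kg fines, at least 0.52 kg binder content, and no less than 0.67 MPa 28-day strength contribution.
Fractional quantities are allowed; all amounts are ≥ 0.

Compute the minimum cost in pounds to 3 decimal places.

£0.193

Let x1 = kg of limestone filler, x2 = kg of fly ash, x3 = kg of recycled aggregate, x4 = kg of Portland cement.
Minimize 0.063x1 + 0.077x2 + 0.014x3 + 0.194x4 s.t.:
  1x1 + 1x2 + 0.06x3 + 1x4 ≥ 2.9   (fines)
  1x2 + 1x4 ≥ 0.52   (binder content)
  0.11x1 + 0.58x2 + 0.02x3 + 1.07x4 ≥ 0.67   (28-day strength contribution)
  x1, x2, x3, x4 ≥ 0.
The minimum-cost mix takes nothing from recycled aggregate, Portland cement — only limestone filler, fly ash. There the fines and 28-day strength contribution constraints are tight.
Optimal quantities: limestone filler = 2.153 kg, fly ash = 0.7468 kg.
Cost = 0.063·2.153 + 0.077·0.7468 = 0.19314.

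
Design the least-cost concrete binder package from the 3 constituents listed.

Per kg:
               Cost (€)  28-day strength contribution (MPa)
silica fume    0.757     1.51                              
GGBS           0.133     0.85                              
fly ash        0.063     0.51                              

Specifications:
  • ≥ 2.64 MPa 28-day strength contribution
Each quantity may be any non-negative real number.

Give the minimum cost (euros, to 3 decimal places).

€0.326

This is a linear program. Let x1 = kg of silica fume, x2 = kg of GGBS, x3 = kg of fly ash.
min 0.757x1 + 0.133x2 + 0.063x3 s.t.:
  1.51x1 + 0.85x2 + 0.51x3 ≥ 2.64   (28-day strength contribution)
  x1, x2, x3 ≥ 0.
The cheapest feasible vertex uses only fly ash; silica fume, GGBS are not used. Binding constraint: 28-day strength contribution.
Solving gives x3 = 5.176.
Objective = 0.063·5.176 = 0.32609.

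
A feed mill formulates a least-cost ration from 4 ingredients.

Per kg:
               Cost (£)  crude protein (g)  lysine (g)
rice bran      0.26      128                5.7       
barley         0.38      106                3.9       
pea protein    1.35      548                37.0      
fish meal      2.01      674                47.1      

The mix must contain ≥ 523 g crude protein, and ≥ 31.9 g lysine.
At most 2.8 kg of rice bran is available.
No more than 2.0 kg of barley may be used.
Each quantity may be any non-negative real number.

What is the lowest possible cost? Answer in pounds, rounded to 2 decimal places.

Let x1 = kg of rice bran, x2 = kg of barley, x3 = kg of pea protein, x4 = kg of fish meal.
min 0.26x1 + 0.38x2 + 1.35x3 + 2.01x4 with:
  128x1 + 106x2 + 548x3 + 674x4 ≥ 523   (crude protein)
  5.7x1 + 3.9x2 + 37x3 + 47.1x4 ≥ 31.9   (lysine)
  x1 ≤ 2.8
  x2 ≤ 2
  x1, x2, x3, x4 ≥ 0.
The cheapest feasible vertex uses only rice bran, pea protein; barley, fish meal are not used. The crude protein and lysine requirements are met with equality.
So rice bran = 1.16 kg, pea protein = 0.6835 kg.
Cost = 0.26·1.16 + 1.35·0.6835 = 1.2243.

£1.22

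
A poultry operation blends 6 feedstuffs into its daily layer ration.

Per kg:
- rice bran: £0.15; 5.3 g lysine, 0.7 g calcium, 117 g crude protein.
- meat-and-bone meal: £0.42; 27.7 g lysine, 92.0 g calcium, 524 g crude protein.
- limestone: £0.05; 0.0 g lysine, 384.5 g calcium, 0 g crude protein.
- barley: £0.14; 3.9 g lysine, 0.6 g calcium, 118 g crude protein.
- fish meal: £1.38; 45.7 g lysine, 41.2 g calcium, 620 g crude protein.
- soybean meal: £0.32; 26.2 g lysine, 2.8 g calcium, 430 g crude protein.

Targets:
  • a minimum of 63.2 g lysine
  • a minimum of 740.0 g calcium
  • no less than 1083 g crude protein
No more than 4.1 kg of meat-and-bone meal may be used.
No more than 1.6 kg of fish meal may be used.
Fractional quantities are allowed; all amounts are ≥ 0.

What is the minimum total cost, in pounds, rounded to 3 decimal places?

£0.901

Let x1 = kg of rice bran, x2 = kg of meat-and-bone meal, x3 = kg of limestone, x4 = kg of barley, x5 = kg of fish meal, x6 = kg of soybean meal.
Minimise 0.15x1 + 0.42x2 + 0.05x3 + 0.14x4 + 1.38x5 + 0.32x6 subject to:
  5.3x1 + 27.7x2 + 3.9x4 + 45.7x5 + 26.2x6 ≥ 63.2   (lysine)
  0.7x1 + 92x2 + 384.5x3 + 0.6x4 + 41.2x5 + 2.8x6 ≥ 740   (calcium)
  117x1 + 524x2 + 118x4 + 620x5 + 430x6 ≥ 1083   (crude protein)
  x2 ≤ 4.1
  x5 ≤ 1.6
  x1, x2, x3, x4, x5, x6 ≥ 0.
The cheapest feasible vertex uses only limestone, soybean meal; rice bran, meat-and-bone meal, barley, fish meal are not used. Binding constraints: calcium and crude protein.
So limestone = 1.906 kg, soybean meal = 2.519 kg.
Objective = 0.05·1.906 + 0.32·2.519 = 0.90138.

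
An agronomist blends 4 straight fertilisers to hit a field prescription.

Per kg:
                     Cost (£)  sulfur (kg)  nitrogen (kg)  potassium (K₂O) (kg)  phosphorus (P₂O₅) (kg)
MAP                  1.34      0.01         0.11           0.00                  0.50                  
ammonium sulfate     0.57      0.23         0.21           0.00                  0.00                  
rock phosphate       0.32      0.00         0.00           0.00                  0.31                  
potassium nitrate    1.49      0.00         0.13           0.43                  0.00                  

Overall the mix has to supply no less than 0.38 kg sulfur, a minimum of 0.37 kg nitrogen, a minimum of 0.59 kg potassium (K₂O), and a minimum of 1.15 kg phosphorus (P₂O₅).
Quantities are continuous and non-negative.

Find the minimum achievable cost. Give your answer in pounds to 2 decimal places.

£4.17

Let x1 = kg of MAP, x2 = kg of ammonium sulfate, x3 = kg of rock phosphate, x4 = kg of potassium nitrate.
Minimise 1.34x1 + 0.57x2 + 0.32x3 + 1.49x4 s.t.:
  0.01x1 + 0.23x2 ≥ 0.38   (sulfur)
  0.11x1 + 0.21x2 + 0.13x4 ≥ 0.37   (nitrogen)
  0.43x4 ≥ 0.59   (potassium (K₂O))
  0.5x1 + 0.31x3 ≥ 1.15   (phosphorus (P₂O₅))
  x1, x2, x3, x4 ≥ 0.
The optimal basis is {ammonium sulfate, rock phosphate, potassium nitrate}; MAP drops out. There the sulfur, potassium (K₂O), phosphorus (P₂O₅) constraints are tight.
That vertex is x2 = 1.652, x3 = 3.71, x4 = 1.372.
Objective = 0.57·1.652 + 0.32·3.71 + 1.49·1.372 = 4.1731.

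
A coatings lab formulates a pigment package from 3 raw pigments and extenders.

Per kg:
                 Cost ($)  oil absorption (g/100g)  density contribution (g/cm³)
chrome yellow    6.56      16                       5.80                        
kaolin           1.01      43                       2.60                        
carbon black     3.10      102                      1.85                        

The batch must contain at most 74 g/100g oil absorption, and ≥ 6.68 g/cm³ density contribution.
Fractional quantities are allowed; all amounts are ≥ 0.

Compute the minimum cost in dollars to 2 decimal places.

$4.56

Let x1 = kg of chrome yellow, x2 = kg of kaolin, x3 = kg of carbon black.
Minimise 6.56x1 + 1.01x2 + 3.1x3 s.t.:
  16x1 + 43x2 + 102x3 ≤ 74   (oil absorption)
  5.8x1 + 2.6x2 + 1.85x3 ≥ 6.68   (density contribution)
  x1, x2, x3 ≥ 0.
The cheapest feasible vertex uses only chrome yellow, kaolin; carbon black is not used. The oil absorption and density contribution requirements are met with equality.
Solving gives x1 = 0.4564, x2 = 1.551.
Objective = 6.56·0.4564 + 1.01·1.551 = 4.5605.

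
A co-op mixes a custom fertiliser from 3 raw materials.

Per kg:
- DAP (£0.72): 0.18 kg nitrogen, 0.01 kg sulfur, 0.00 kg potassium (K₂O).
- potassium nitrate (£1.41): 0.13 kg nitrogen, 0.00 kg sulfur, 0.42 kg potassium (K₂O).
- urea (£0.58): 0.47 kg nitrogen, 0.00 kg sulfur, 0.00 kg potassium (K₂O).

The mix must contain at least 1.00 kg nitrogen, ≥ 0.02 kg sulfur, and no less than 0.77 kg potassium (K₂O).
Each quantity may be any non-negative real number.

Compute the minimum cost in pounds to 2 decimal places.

Let x1 = kg of DAP, x2 = kg of potassium nitrate, x3 = kg of urea.
min 0.72x1 + 1.41x2 + 0.58x3 subject to:
  0.18x1 + 0.13x2 + 0.47x3 ≥ 1   (nitrogen)
  0.01x1 ≥ 0.02   (sulfur)
  0.42x2 ≥ 0.77   (potassium (K₂O))
  x1, x2, x3 ≥ 0.
The optimal mix uses every input. Binding constraints: nitrogen, sulfur, potassium (K₂O).
So DAP = 2 kg, potassium nitrate = 1.833 kg, urea = 0.8546 kg.
Objective = 0.72·2 + 1.41·1.833 + 0.58·0.8546 = 4.5202.

£4.52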